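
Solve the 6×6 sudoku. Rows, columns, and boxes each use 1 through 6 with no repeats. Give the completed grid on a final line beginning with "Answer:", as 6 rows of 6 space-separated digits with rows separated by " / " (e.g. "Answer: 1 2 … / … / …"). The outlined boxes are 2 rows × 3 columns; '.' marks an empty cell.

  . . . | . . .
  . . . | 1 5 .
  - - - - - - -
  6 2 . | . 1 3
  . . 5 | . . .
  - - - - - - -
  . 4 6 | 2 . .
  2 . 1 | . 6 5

Step 1. [r6c2∈{3}] r6c2 has the single candidate 3. So r6c2=3.
Step 2. [r1c4∈{3,4,6}] in col 4, 3 fits only at r1c4, so r1c4=3.
Step 3. [r3c3∈{4}] r3c3's peers cover all but 4 ⇒ r3c3=4.
Step 4. [r1c3∈{2}] r1c3's peers cover all but 2 ⇒ r1c3=2.
Step 5. [r1c5∈{4}] only 4 remains possible at r1c5 ⇒ r1c5=4.
Step 6. [r1c2∈{1,5,6}] r1c2 is the only open cell in col 2 admitting 5 ⇒ r1c2=5.
Step 7. [r4c6∈{2,4,6}] in col 6, 4 fits only at r4c6, so r4c6=4.
Step 8. [r4c1∈{1,3}] in row 4, 3 fits only at r4c1 ⇒ r4c1=3.
Step 9. [r1c6∈{6}] r1c6's peers cover all but 6. So r1c6=6.
Step 10. [r2c2∈{6}] r2c2's peers cover all but 6 ⇒ r2c2=6.
Step 11. [r4c5∈{2}] r4c5's peers cover all but 2 ⇒ r4c5=2.
Step 12. [r6c4∈{4}] only 4 remains possible at r6c4, so r6c4=4.
Step 13. [r3c4∈{5}] r3c4 has the single candidate 5 ⇒ r3c4=5.
Step 14. [r4c2∈{1}] only 1 remains possible at r4c2, so r4c2=1.
Step 15. [r1c1∈{1}] r1c1 is down to just 1, so r1c1=1.
Step 16. [r2c1∈{4}] r2c1's peers cover all but 4. So r2c1=4.
Step 17. [r2c6∈{2}] r2c6's peers cover all but 2, so r2c6=2.
Step 18. [r5c5∈{3}] only 3 remains possible at r5c5 ⇒ r5c5=3.
Step 19. [r2c3∈{3}] r2c3 has the single candidate 3, so r2c3=3.
Step 20. [r5c6∈{1}] nothing but 1 survives at r5c6 ⇒ r5c6=1.
Step 21. [r5c1∈{5}] r5c1's peers cover all but 5 ⇒ r5c1=5.
Step 22. [r4c4∈{6}] r4c4's peers cover all but 6. So r4c4=6.

Answer: 1 5 2 3 4 6 / 4 6 3 1 5 2 / 6 2 4 5 1 3 / 3 1 5 6 2 4 / 5 4 6 2 3 1 / 2 3 1 4 6 5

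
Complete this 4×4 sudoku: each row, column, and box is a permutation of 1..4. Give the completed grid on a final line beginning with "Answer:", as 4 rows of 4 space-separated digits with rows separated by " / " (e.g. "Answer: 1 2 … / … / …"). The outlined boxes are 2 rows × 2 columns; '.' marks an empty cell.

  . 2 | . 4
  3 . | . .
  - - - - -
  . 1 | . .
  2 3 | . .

Step 1. [r4c3∈{1,4}] in row 4, 4 fits only at r4c3. So r4c3=4.
Step 2. [r1c3∈{1,3}] in row 1, 3 fits only at r1c3 ⇒ r1c3=3.
Step 3. [r3c3∈{2}] only 2 remains possible at r3c3 ⇒ r3c3=2.
Step 4. [r4c4∈{1}] r4c4 has the single candidate 1. So r4c4=1.
Step 5. [r2c3∈{1}] only 1 remains possible at r2c3. So r2c3=1.
Step 6. [r1c1∈{1}] r1c1's peers cover all but 1, so r1c1=1.
Step 7. [r2c4∈{2}] only 2 remains possible at r2c4, so r2c4=2.
Step 8. [r2c2∈{4}] r2c2 is down to just 4, so r2c2=4.
Step 9. [r3c4∈{3}] nothing but 3 survives at r3c4. So r3c4=3.
Step 10. [r3c1∈{4}] nothing but 4 survives at r3c1, so r3c1=4.

Answer: 1 2 3 4 / 3 4 1 2 / 4 1 2 3 / 2 3 4 1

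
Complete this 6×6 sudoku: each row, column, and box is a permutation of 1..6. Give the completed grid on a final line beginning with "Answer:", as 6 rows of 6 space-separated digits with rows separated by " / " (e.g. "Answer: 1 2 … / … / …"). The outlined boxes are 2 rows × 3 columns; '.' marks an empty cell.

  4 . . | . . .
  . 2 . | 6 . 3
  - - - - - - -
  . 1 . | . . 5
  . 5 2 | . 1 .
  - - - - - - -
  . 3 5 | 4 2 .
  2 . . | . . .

Step 1. [r3c3∈{3,4,6}] box 3 places 4 nowhere but r3c3, so r3c3=4.
Step 2. [r4c4∈{3}] r4c4 is down to just 3. So r4c4=3.
Step 3. [r4c1∈{6}] r4c1 has the single candidate 6. So r4c1=6.
Step 4. [r5c6∈{1,6}] in row 5, 6 fits only at r5c6, so r5c6=6.
Step 5. [r6c6∈{1}] r6c6 has the single candidate 1, so r6c6=1.
Step 6. [r1c4∈{1,2,5}] in col 4, 1 fits only at r1c4, so r1c4=1.
Step 7. [r1c2∈{6}] r1c2 is down to just 6, so r1c2=6.
Step 8. [r1c5∈{5}] nothing but 5 survives at r1c5 ⇒ r1c5=5.
Step 9. [r2c1∈{1,5}] in row 2, 5 fits only at r2c1 ⇒ r2c1=5.
Step 10. [r2c3∈{1}] only 1 remains possible at r2c3, so r2c3=1.
Step 11. [r3c1∈{3}] r3c1 has the single candidate 3 ⇒ r3c1=3.
Step 12. [r6c2∈{4}] only 4 remains possible at r6c2, so r6c2=4.
Step 13. [r6c3∈{6}] r6c3 is down to just 6, so r6c3=6.
Step 14. [r1c6∈{2}] r1c6 has the single candidate 2, so r1c6=2.
Step 15. [r6c4∈{5}] r6c4 has the single candidate 5, so r6c4=5.
Step 16. [r4c6∈{4}] nothing but 4 survives at r4c6, so r4c6=4.
Step 17. [r2c5∈{4}] nothing but 4 survives at r2c5. So r2c5=4.
Step 18. [r3c4∈{2}] r3c4 is down to just 2. So r3c4=2.
Step 19. [r5c1∈{1}] nothing but 1 survives at r5c1 ⇒ r5c1=1.
Step 20. [r6c5∈{3}] r6c5 is down to just 3, so r6c5=3.
Step 21. [r3c5∈{6}] only 6 remains possible at r3c5 ⇒ r3c5=6.
Step 22. [r1c3∈{3}] only 3 remains possible at r1c3. So r1c3=3.

Answer: 4 6 3 1 5 2 / 5 2 1 6 4 3 / 3 1 4 2 6 5 / 6 5 2 3 1 4 / 1 3 5 4 2 6 / 2 4 6 5 3 1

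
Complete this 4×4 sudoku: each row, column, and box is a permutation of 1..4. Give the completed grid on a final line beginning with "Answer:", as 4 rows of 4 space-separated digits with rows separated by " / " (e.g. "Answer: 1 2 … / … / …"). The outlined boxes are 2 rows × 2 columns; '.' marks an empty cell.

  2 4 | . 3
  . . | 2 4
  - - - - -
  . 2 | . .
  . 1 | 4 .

Step 1. [r3c3∈{1,3}] across col 3, 3 lands solely at r3c3. So r3c3=3.
Step 2. [r2c2∈{3}] only 3 remains possible at r2c2, so r2c2=3.
Step 3. [r3c1∈{4}] r3c1's peers cover all but 4. So r3c1=4.
Step 4. [r2c1∈{1}] only 1 remains possible at r2c1 ⇒ r2c1=1.
Step 5. [r4c1∈{3}] only 3 remains possible at r4c1, so r4c1=3.
Step 6. [r3c4∈{1}] r3c4's peers cover all but 1 ⇒ r3c4=1.
Step 7. [r4c4∈{2}] r4c4 has the single candidate 2, so r4c4=2.
Step 8. [r1c3∈{1}] nothing but 1 survives at r1c3 ⇒ r1c3=1.

Answer: 2 4 1 3 / 1 3 2 4 / 4 2 3 1 / 3 1 4 2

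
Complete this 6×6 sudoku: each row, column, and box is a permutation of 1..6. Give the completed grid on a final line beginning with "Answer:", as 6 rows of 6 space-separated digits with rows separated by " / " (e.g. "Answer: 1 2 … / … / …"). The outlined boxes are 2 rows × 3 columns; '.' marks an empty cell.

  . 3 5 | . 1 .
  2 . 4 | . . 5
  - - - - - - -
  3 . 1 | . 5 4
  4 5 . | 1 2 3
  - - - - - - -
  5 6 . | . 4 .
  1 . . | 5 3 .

Step 1. [r5c4∈{2}] nothing but 2 survives at r5c4 ⇒ r5c4=2.
Step 2. [r2c5∈{6}] r2c5 has the single candidate 6. So r2c5=6.
Step 3. [r6c2∈{2,4}] 4 has one home in row 6: r6c2, so r6c2=4.
Step 4. [r1c4∈{4}] r1c4's peers cover all but 4. So r1c4=4.
Step 5. [r3c2∈{2}] r3c2's peers cover all but 2, so r3c2=2.
Step 6. [r5c6∈{1}] r5c6's peers cover all but 1. So r5c6=1.
Step 7. [r3c4∈{6}] r3c4 is down to just 6 ⇒ r3c4=6.
Step 8. [r4c3∈{6}] r4c3 has the single candidate 6 ⇒ r4c3=6.
Step 9. [r2c2∈{1}] r2c2 has the single candidate 1. So r2c2=1.
Step 10. [r1c6∈{2}] only 2 remains possible at r1c6. So r1c6=2.
Step 11. [r1c1∈{6}] r1c1 is down to just 6, so r1c1=6.
Step 12. [r6c6∈{6}] nothing but 6 survives at r6c6, so r6c6=6.
Step 13. [r5c3∈{3}] r5c3 has the single candidate 3 ⇒ r5c3=3.
Step 14. [r6c3∈{2}] r6c3 is down to just 2, so r6c3=2.
Step 15. [r2c4∈{3}] only 3 remains possible at r2c4. So r2c4=3.

Answer: 6 3 5 4 1 2 / 2 1 4 3 6 5 / 3 2 1 6 5 4 / 4 5 6 1 2 3 / 5 6 3 2 4 1 / 1 4 2 5 3 6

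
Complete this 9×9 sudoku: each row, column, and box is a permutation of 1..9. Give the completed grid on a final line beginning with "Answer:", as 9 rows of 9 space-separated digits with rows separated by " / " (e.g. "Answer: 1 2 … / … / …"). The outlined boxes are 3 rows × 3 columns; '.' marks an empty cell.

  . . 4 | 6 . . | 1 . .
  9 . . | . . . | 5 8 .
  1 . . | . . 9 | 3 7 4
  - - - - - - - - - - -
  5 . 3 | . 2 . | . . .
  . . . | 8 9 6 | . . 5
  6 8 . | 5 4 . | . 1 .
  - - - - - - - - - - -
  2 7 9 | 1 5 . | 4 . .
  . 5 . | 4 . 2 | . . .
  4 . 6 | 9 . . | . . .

Step 1. [r2c4∈{2,3,7}] r2c4 is the only open cell in col 4 admitting 3. So r2c4=3.
Step 2. [r5c8∈{2,3,4}] in row 5, 3 fits only at r5c8 ⇒ r5c8=3.
Step 3. [r8c5∈{3,6,7,8}] 6 has one home in col 5: r8c5. So r8c5=6.
Step 4. [r9c5∈{3,7,8}] across col 5, 3 lands solely at r9c5. So r9c5=3.
Step 5. [r9c6∈{7,8}] box 8 places 7 nowhere but r9c6. So r9c6=7.
Step 6. [r4c7∈{6,7,8,9}] r4c7 is the only open cell in col 7 admitting 6 ⇒ r4c7=6.
Step 7. [r4c9∈{7,8,9}] across row 4, 8 lands solely at r4c9. So r4c9=8.
Step 8. [r9c2∈{1}] r9c2's peers cover all but 1, so r9c2=1.
Step 9. [r9c9∈{2}] r9c9 is down to just 2 ⇒ r9c9=2.
Step 10. [r5c1∈{7}] only 7 remains possible at r5c1, so r5c1=7.
Step 11. [r6c3∈{2}] r6c3 is down to just 2. So r6c3=2.
Step 12. [r8c8∈{9}] r8c8 is down to just 9. So r8c8=9.
Step 13. [r8c1∈{3,8}] r8c1 is the only open cell in box 7 admitting 3. So r8c1=3.
Step 14. [r2c2∈{2,6}] 2 has one home in row 2: r2c2 ⇒ r2c2=2.
Step 15. [r3c5∈{8}] r3c5 is down to just 8 ⇒ r3c5=8.
Step 16. [r2c5∈{1,7}] r2c5 is the only open cell in col 5 admitting 1 ⇒ r2c5=1.
Step 17. [r6c7∈{7,9}] col 7 places 9 nowhere but r6c7, so r6c7=9.
Step 18. [r8c7∈{7,8}] across col 7, 7 lands solely at r8c7, so r8c7=7.
Step 19. [r7c8∈{6}] r7c8's peers cover all but 6, so r7c8=6.
Step 20. [r4c2∈{4,9}] in row 4, 9 fits only at r4c2 ⇒ r4c2=9.
Step 21. [r8c3∈{8}] r8c3's peers cover all but 8, so r8c3=8.
Step 22. [r3c3∈{5}] r3c3 is down to just 5, so r3c3=5.
Step 23. [r1c5∈{7}] only 7 remains possible at r1c5. So r1c5=7.
Step 24. [r3c2∈{6}] only 6 remains possible at r3c2 ⇒ r3c2=6.
Step 25. [r1c6∈{5}] r1c6 has the single candidate 5. So r1c6=5.
Step 26. [r7c6∈{8}] r7c6 is down to just 8 ⇒ r7c6=8.
Step 27. [r7c9∈{3}] only 3 remains possible at r7c9. So r7c9=3.
Step 28. [r5c7∈{2}] only 2 remains possible at r5c7, so r5c7=2.
Step 29. [r2c9∈{6}] r2c9 is down to just 6. So r2c9=6.
Step 30. [r1c9∈{9}] only 9 remains possible at r1c9. So r1c9=9.
Step 31. [r4c4∈{7}] r4c4 is down to just 7 ⇒ r4c4=7.
Step 32. [r3c4∈{2}] r3c4 is down to just 2 ⇒ r3c4=2.
Step 33. [r2c3∈{7}] r2c3 is down to just 7 ⇒ r2c3=7.
Step 34. [r1c1∈{8}] only 8 remains possible at r1c1, so r1c1=8.
Step 35. [r5c3∈{1}] r5c3's peers cover all but 1 ⇒ r5c3=1.
Step 36. [r4c8∈{4}] r4c8's peers cover all but 4, so r4c8=4.
Step 37. [r1c2∈{3}] nothing but 3 survives at r1c2 ⇒ r1c2=3.
Step 38. [r5c2∈{4}] r5c2's peers cover all but 4. So r5c2=4.
Step 39. [r9c8∈{5}] only 5 remains possible at r9c8. So r9c8=5.
Step 40. [r6c9∈{7}] nothing but 7 survives at r6c9. So r6c9=7.
Step 41. [r6c6∈{3}] only 3 remains possible at r6c6, so r6c6=3.
Step 42. [r4c6∈{1}] nothing but 1 survives at r4c6. So r4c6=1.
Step 43. [r1c8∈{2}] only 2 remains possible at r1c8, so r1c8=2.
Step 44. [r9c7∈{8}] r9c7 has the single candidate 8. So r9c7=8.
Step 45. [r8c9∈{1}] only 1 remains possible at r8c9, so r8c9=1.
Step 46. [r2c6∈{4}] only 4 remains possible at r2c6. So r2c6=4.

Answer: 8 3 4 6 7 5 1 2 9 / 9 2 7 3 1 4 5 8 6 / 1 6 5 2 8 9 3 7 4 / 5 9 3 7 2 1 6 4 8 / 7 4 1 8 9 6 2 3 5 / 6 8 2 5 4 3 9 1 7 / 2 7 9 1 5 8 4 6 3 / 3 5 8 4 6 2 7 9 1 / 4 1 6 9 3 7 8 5 2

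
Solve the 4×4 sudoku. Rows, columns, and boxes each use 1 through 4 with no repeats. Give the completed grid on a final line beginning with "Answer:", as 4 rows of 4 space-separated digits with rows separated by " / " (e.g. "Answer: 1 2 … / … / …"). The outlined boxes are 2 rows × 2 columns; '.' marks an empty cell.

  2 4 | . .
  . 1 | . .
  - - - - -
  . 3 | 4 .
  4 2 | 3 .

Step 1. [r1c4∈{1,3}] 3 has one home in row 1: r1c4. So r1c4=3.
Step 2. [r3c4∈{1,2}] across row 3, 2 lands solely at r3c4, so r3c4=2.
Step 3. [r2c1∈{3}] r2c1's peers cover all but 3. So r2c1=3.
Step 4. [r2c4∈{4}] r2c4's peers cover all but 4, so r2c4=4.
Step 5. [r2c3∈{2}] r2c3's peers cover all but 2, so r2c3=2.
Step 6. [r4c4∈{1}] only 1 remains possible at r4c4 ⇒ r4c4=1.
Step 7. [r3c1∈{1}] only 1 remains possible at r3c1. So r3c1=1.
Step 8. [r1c3∈{1}] r1c3 has the single candidate 1, so r1c3=1.

Answer: 2 4 1 3 / 3 1 2 4 / 1 3 4 2 / 4 2 3 1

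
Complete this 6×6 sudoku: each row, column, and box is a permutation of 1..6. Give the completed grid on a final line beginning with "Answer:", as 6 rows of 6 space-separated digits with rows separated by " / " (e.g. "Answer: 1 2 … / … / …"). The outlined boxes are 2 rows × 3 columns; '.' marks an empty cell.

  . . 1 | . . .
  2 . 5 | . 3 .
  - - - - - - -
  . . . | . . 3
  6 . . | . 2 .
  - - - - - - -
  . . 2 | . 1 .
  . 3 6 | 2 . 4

Step 1. [r3c3∈{4}] nothing but 4 survives at r3c3 ⇒ r3c3=4.
Step 2. [r1c5∈{4,5,6}] col 5 places 4 nowhere but r1c5. So r1c5=4.
Step 3. [r6c5∈{5}] r6c5 has the single candidate 5 ⇒ r6c5=5.
Step 4. [r1c2∈{6}] r1c2 is down to just 6. So r1c2=6.
Step 5. [r1c4∈{5}] only 5 remains possible at r1c4 ⇒ r1c4=5.
Step 6. [r5c1∈{4,5}] r5c1 is the only open cell in col 1 admitting 4. So r5c1=4.
Step 7. [r3c1∈{1,5}] in col 1, 5 fits only at r3c1, so r3c1=5.
Step 8. [r4c2∈{1}] nothing but 1 survives at r4c2 ⇒ r4c2=1.
Step 9. [r5c6∈{6}] r5c6's peers cover all but 6. So r5c6=6.
Step 10. [r2c4∈{1,6}] 6 has one home in row 2: r2c4, so r2c4=6.
Step 11. [r1c1∈{3}] nothing but 3 survives at r1c1. So r1c1=3.
Step 12. [r3c5∈{6}] nothing but 6 survives at r3c5, so r3c5=6.
Step 13. [r3c2∈{2}] r3c2 has the single candidate 2 ⇒ r3c2=2.
Step 14. [r4c3∈{3}] r4c3 has the single candidate 3 ⇒ r4c3=3.
Step 15. [r4c6∈{5}] only 5 remains possible at r4c6, so r4c6=5.
Step 16. [r6c1∈{1}] r6c1 is down to just 1. So r6c1=1.
Step 17. [r1c6∈{2}] r1c6's peers cover all but 2, so r1c6=2.
Step 18. [r2c6∈{1}] r2c6 has the single candidate 1, so r2c6=1.
Step 19. [r2c2∈{4}] r2c2 has the single candidate 4 ⇒ r2c2=4.
Step 20. [r5c4∈{3}] r5c4 is down to just 3. So r5c4=3.
Step 21. [r4c4∈{4}] only 4 remains possible at r4c4, so r4c4=4.
Step 22. [r3c4∈{1}] only 1 remains possible at r3c4 ⇒ r3c4=1.
Step 23. [r5c2∈{5}] r5c2 is down to just 5. So r5c2=5.

Answer: 3 6 1 5 4 2 / 2 4 5 6 3 1 / 5 2 4 1 6 3 / 6 1 3 4 2 5 / 4 5 2 3 1 6 / 1 3 6 2 5 4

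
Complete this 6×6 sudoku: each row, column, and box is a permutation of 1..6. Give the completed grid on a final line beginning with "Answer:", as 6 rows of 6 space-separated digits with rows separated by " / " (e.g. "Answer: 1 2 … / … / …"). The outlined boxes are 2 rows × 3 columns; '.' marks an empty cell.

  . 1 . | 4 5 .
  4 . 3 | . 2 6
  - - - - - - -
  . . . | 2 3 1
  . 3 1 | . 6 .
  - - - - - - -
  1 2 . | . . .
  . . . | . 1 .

Step 1. [r6c1∈{3,5,6}] across col 1, 3 lands solely at r6c1. So r6c1=3.
Step 2. [r4c4∈{5}] nothing but 5 survives at r4c4 ⇒ r4c4=5.
Step 3. [r3c1∈{5,6}] across col 1, 5 lands solely at r3c1. So r3c1=5.
Step 4. [r5c5∈{4}] r5c5 is down to just 4, so r5c5=4.
Step 5. [r6c4∈{6}] only 6 remains possible at r6c4 ⇒ r6c4=6.
Step 6. [r5c3∈{5,6}] 6 has one home in row 5: r5c3. So r5c3=6.
Step 7. [r6c3∈{4,5}] col 3 places 5 nowhere but r6c3 ⇒ r6c3=5.
Step 8. [r1c6∈{3}] r1c6's peers cover all but 3, so r1c6=3.
Step 9. [r1c3∈{2}] r1c3's peers cover all but 2 ⇒ r1c3=2.
Step 10. [r3c3∈{4}] r3c3 has the single candidate 4 ⇒ r3c3=4.
Step 11. [r6c2∈{4}] nothing but 4 survives at r6c2 ⇒ r6c2=4.
Step 12. [r2c4∈{1}] r2c4 is down to just 1. So r2c4=1.
Step 13. [r6c6∈{2}] r6c6's peers cover all but 2. So r6c6=2.
Step 14. [r5c6∈{5}] r5c6 is down to just 5. So r5c6=5.
Step 15. [r2c2∈{5}] r2c2 has the single candidate 5 ⇒ r2c2=5.
Step 16. [r5c4∈{3}] r5c4 has the single candidate 3. So r5c4=3.
Step 17. [r4c1∈{2}] r4c1 is down to just 2. So r4c1=2.
Step 18. [r1c1∈{6}] r1c1 is down to just 6. So r1c1=6.
Step 19. [r4c6∈{4}] r4c6 is down to just 4. So r4c6=4.
Step 20. [r3c2∈{6}] r3c2's peers cover all but 6 ⇒ r3c2=6.

Answer: 6 1 2 4 5 3 / 4 5 3 1 2 6 / 5 6 4 2 3 1 / 2 3 1 5 6 4 / 1 2 6 3 4 5 / 3 4 5 6 1 2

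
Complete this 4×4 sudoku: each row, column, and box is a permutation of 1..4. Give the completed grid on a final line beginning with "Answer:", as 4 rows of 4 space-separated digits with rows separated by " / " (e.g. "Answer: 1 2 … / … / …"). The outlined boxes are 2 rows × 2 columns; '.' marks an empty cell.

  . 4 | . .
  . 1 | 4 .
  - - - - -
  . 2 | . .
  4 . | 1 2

Step 1. [r2c4∈{3}] nothing but 3 survives at r2c4, so r2c4=3.
Step 2. [r1c1∈{2,3}] 3 has one home in row 1: r1c1, so r1c1=3.
Step 3. [r1c3∈{2}] r1c3's peers cover all but 2 ⇒ r1c3=2.
Step 4. [r3c3∈{3}] r3c3 has the single candidate 3 ⇒ r3c3=3.
Step 5. [r1c4∈{1}] only 1 remains possible at r1c4. So r1c4=1.
Step 6. [r2c1∈{2}] r2c1 is down to just 2 ⇒ r2c1=2.
Step 7. [r3c4∈{4}] only 4 remains possible at r3c4, so r3c4=4.
Step 8. [r3c1∈{1}] nothing but 1 survives at r3c1, so r3c1=1.
Step 9. [r4c2∈{3}] r4c2's peers cover all but 3. So r4c2=3.

Answer: 3 4 2 1 / 2 1 4 3 / 1 2 3 4 / 4 3 1 2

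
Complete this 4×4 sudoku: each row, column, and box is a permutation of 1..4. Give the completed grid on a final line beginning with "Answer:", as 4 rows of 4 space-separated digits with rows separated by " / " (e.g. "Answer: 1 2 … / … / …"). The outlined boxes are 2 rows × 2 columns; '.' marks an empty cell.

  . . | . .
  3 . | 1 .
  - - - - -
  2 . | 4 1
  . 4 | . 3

Step 1. [r2c2∈{2}] r2c2's peers cover all but 2. So r2c2=2.
Step 2. [r1c4∈{2,4}] col 4 places 2 nowhere but r1c4. So r1c4=2.
Step 3. [r1c1∈{1,4}] across row 1, 4 lands solely at r1c1 ⇒ r1c1=4.
Step 4. [r2c4∈{4}] r2c4's peers cover all but 4. So r2c4=4.
Step 5. [r1c3∈{3}] only 3 remains possible at r1c3 ⇒ r1c3=3.
Step 6. [r3c2∈{3}] r3c2 is down to just 3, so r3c2=3.
Step 7. [r1c2∈{1}] only 1 remains possible at r1c2. So r1c2=1.
Step 8. [r4c1∈{1}] r4c1's peers cover all but 1 ⇒ r4c1=1.
Step 9. [r4c3∈{2}] r4c3 is down to just 2 ⇒ r4c3=2.

Answer: 4 1 3 2 / 3 2 1 4 / 2 3 4 1 / 1 4 2 3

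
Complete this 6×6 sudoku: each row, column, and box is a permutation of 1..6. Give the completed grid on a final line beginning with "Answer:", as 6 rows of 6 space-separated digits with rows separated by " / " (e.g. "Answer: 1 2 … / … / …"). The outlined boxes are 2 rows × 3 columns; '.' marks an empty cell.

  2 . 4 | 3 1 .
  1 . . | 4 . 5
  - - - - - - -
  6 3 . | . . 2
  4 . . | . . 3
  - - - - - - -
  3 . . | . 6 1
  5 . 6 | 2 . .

Step 1. [r4c5∈{5}] r4c5's peers cover all but 5 ⇒ r4c5=5.
Step 2. [r6c6∈{4}] r6c6 is down to just 4. So r6c6=4.
Step 3. [r5c3∈{2}] r5c3 is down to just 2 ⇒ r5c3=2.
Step 4. [r4c3∈{1}] nothing but 1 survives at r4c3 ⇒ r4c3=1.
Step 5. [r2c2∈{6}] r2c2 has the single candidate 6, so r2c2=6.
Step 6. [r3c3∈{5}] r3c3 is down to just 5, so r3c3=5.
Step 7. [r5c4∈{5}] only 5 remains possible at r5c4, so r5c4=5.
Step 8. [r3c4∈{1}] only 1 remains possible at r3c4. So r3c4=1.
Step 9. [r4c2∈{2}] r4c2 has the single candidate 2 ⇒ r4c2=2.
Step 10. [r2c5∈{2}] nothing but 2 survives at r2c5 ⇒ r2c5=2.
Step 11. [r2c3∈{3}] r2c3's peers cover all but 3 ⇒ r2c3=3.
Step 12. [r6c5∈{3}] nothing but 3 survives at r6c5 ⇒ r6c5=3.
Step 13. [r1c2∈{5}] r1c2 is down to just 5. So r1c2=5.
Step 14. [r3c5∈{4}] r3c5's peers cover all but 4. So r3c5=4.
Step 15. [r6c2∈{1}] r6c2 is down to just 1. So r6c2=1.
Step 16. [r1c6∈{6}] r1c6's peers cover all but 6 ⇒ r1c6=6.
Step 17. [r5c2∈{4}] r5c2 has the single candidate 4 ⇒ r5c2=4.
Step 18. [r4c4∈{6}] r4c4 has the single candidate 6. So r4c4=6.

Answer: 2 5 4 3 1 6 / 1 6 3 4 2 5 / 6 3 5 1 4 2 / 4 2 1 6 5 3 / 3 4 2 5 6 1 / 5 1 6 2 3 4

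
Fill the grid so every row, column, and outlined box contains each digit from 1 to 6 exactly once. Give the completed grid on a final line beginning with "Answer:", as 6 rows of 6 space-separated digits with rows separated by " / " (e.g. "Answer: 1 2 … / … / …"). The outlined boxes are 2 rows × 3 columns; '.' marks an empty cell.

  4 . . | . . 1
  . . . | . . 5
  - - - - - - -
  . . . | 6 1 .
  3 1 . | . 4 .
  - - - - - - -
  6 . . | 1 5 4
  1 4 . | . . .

Step 1. [r2c1∈{2}] only 2 remains possible at r2c1, so r2c1=2.
Step 2. [r6c3∈{2,3,5}] row 6 places 5 nowhere but r6c3. So r6c3=5.
Step 3. [r4c6∈{2}] r4c6 has the single candidate 2. So r4c6=2.
Step 4. [r1c2∈{3,5,6}] r1c2 is the only open cell in row 1 admitting 5, so r1c2=5.
Step 5. [r2c2∈{3,6}] in col 2, 6 fits only at r2c2, so r2c2=6.
Step 6. [r2c5∈{3}] r2c5 has the single candidate 3. So r2c5=3.
Step 7. [r3c2∈{2}] r3c2 has the single candidate 2, so r3c2=2.
Step 8. [r1c4∈{2}] only 2 remains possible at r1c4 ⇒ r1c4=2.
Step 9. [r6c6∈{3,6}] r6c6 is the only open cell in col 6 admitting 6. So r6c6=6.
Step 10. [r1c3∈{3}] nothing but 3 survives at r1c3, so r1c3=3.
Step 11. [r3c3∈{4}] nothing but 4 survives at r3c3. So r3c3=4.
Step 12. [r6c4∈{3}] r6c4 is down to just 3, so r6c4=3.
Step 13. [r4c3∈{6}] r4c3's peers cover all but 6, so r4c3=6.
Step 14. [r1c5∈{6}] r1c5 has the single candidate 6 ⇒ r1c5=6.
Step 15. [r4c4∈{5}] r4c4 is down to just 5 ⇒ r4c4=5.
Step 16. [r5c2∈{3}] r5c2 has the single candidate 3. So r5c2=3.
Step 17. [r5c3∈{2}] r5c3 is down to just 2 ⇒ r5c3=2.
Step 18. [r3c6∈{3}] r3c6's peers cover all but 3, so r3c6=3.
Step 19. [r2c3∈{1}] nothing but 1 survives at r2c3, so r2c3=1.
Step 20. [r3c1∈{5}] only 5 remains possible at r3c1. So r3c1=5.
Step 21. [r2c4∈{4}] r2c4 is down to just 4, so r2c4=4.
Step 22. [r6c5∈{2}] only 2 remains possible at r6c5 ⇒ r6c5=2.

Answer: 4 5 3 2 6 1 / 2 6 1 4 3 5 / 5 2 4 6 1 3 / 3 1 6 5 4 2 / 6 3 2 1 5 4 / 1 4 5 3 2 6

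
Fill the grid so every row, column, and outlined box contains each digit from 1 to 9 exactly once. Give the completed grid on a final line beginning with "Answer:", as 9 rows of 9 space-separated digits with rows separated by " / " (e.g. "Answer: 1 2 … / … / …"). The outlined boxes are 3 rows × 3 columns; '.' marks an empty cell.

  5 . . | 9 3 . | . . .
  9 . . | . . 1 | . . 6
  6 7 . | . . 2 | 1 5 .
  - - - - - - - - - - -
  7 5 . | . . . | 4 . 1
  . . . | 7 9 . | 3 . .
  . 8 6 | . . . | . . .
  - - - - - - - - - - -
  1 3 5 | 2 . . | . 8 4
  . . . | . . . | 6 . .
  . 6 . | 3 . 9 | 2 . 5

Step 1. [r5c6∈{4,5,6,8}] row 5 places 5 nowhere but r5c6 ⇒ r5c6=5.
Step 2. [r8c2∈{2,4,9}] in col 2, 9 fits only at r8c2, so r8c2=9.
Step 3. [r1c6∈{4,6,7,8}] row 1 places 6 nowhere but r1c6 ⇒ r1c6=6.
Step 4. [r2c5∈{4,5,7,8}] r2c5 is the only open cell in box 2 admitting 7. So r2c5=7.
Step 5. [r2c7∈{8}] r2c7 has the single candidate 8. So r2c7=8.
Step 6. [r1c3∈{1,2,4,8}] r1c3 is the only open cell in row 1 admitting 8. So r1c3=8.
Step 7. [r6c1∈{2,3,4}] col 1 places 3 nowhere but r6c1. So r6c1=3.
Step 8. [r8c5∈{1,4,5,8}] in col 5, 5 fits only at r8c5 ⇒ r8c5=5.
Step 9. [r1c7∈{7}] only 7 remains possible at r1c7. So r1c7=7.
Step 10. [r1c9∈{2}] nothing but 2 survives at r1c9, so r1c9=2.
Step 11. [r6c6∈{4}] r6c6 has the single candidate 4. So r6c6=4.
Step 12. [r5c3∈{1,2,4}] col 3 places 1 nowhere but r5c3 ⇒ r5c3=1.
Step 13. [r4c4∈{6,8}] col 4 places 6 nowhere but r4c4 ⇒ r4c4=6.
Step 14. [r3c9∈{3,9}] in row 3, 9 fits only at r3c9. So r3c9=9.
Step 15. [r2c8∈{3,4}] across box 3, 3 lands solely at r2c8. So r2c8=3.
Step 16. [r6c4∈{1}] nothing but 1 survives at r6c4. So r6c4=1.
Step 17. [r9c5∈{1,4,8}] across col 5, 1 lands solely at r9c5 ⇒ r9c5=1.
Step 18. [r8c4∈{4,8}] across box 8, 4 lands solely at r8c4, so r8c4=4.
Step 19. [r9c8∈{7}] nothing but 7 survives at r9c8 ⇒ r9c8=7.
Step 20. [r8c6∈{7,8}] r8c6 is the only open cell in box 8 admitting 8 ⇒ r8c6=8.
Step 21. [r9c3∈{4}] r9c3 is down to just 4 ⇒ r9c3=4.
Step 22. [r2c3∈{2}] r2c3's peers cover all but 2 ⇒ r2c3=2.
Step 23. [r5c2∈{2,4}] across col 2, 2 lands solely at r5c2 ⇒ r5c2=2.
Step 24. [r6c5∈{2}] nothing but 2 survives at r6c5. So r6c5=2.
Step 25. [r6c8∈{9}] nothing but 9 survives at r6c8 ⇒ r6c8=9.
Step 26. [r1c2∈{1,4}] r1c2 is the only open cell in row 1 admitting 1 ⇒ r1c2=1.
Step 27. [r3c5∈{4,8}] 4 has one home in row 3: r3c5. So r3c5=4.
Step 28. [r5c9∈{8}] r5c9's peers cover all but 8, so r5c9=8.
Step 29. [r1c8∈{4}] only 4 remains possible at r1c8. So r1c8=4.
Step 30. [r8c8∈{1}] nothing but 1 survives at r8c8 ⇒ r8c8=1.
Step 31. [r6c7∈{5}] r6c7 is down to just 5. So r6c7=5.
Step 32. [r8c1∈{2}] r8c1's peers cover all but 2. So r8c1=2.
Step 33. [r9c1∈{8}] only 8 remains possible at r9c1. So r9c1=8.
Step 34. [r6c9∈{7}] r6c9 is down to just 7 ⇒ r6c9=7.
Step 35. [r7c5∈{6}] r7c5's peers cover all but 6, so r7c5=6.
Step 36. [r2c4∈{5}] r2c4 is down to just 5, so r2c4=5.
Step 37. [r4c6∈{3}] r4c6 is down to just 3. So r4c6=3.
Step 38. [r3c4∈{8}] r3c4 has the single candidate 8 ⇒ r3c4=8.
Step 39. [r8c3∈{7}] r8c3's peers cover all but 7, so r8c3=7.
Step 40. [r2c2∈{4}] r2c2's peers cover all but 4. So r2c2=4.
Step 41. [r7c7∈{9}] only 9 remains possible at r7c7, so r7c7=9.
Step 42. [r4c3∈{9}] nothing but 9 survives at r4c3. So r4c3=9.
Step 43. [r7c6∈{7}] r7c6 has the single candidate 7, so r7c6=7.
Step 44. [r5c1∈{4}] only 4 remains possible at r5c1. So r5c1=4.
Step 45. [r5c8∈{6}] r5c8 is down to just 6 ⇒ r5c8=6.
Step 46. [r4c8∈{2}] nothing but 2 survives at r4c8 ⇒ r4c8=2.
Step 47. [r3c3∈{3}] r3c3's peers cover all but 3. So r3c3=3.
Step 48. [r8c9∈{3}] only 3 remains possible at r8c9, so r8c9=3.
Step 49. [r4c5∈{8}] r4c5 has the single candidate 8 ⇒ r4c5=8.

Answer: 5 1 8 9 3 6 7 4 2 / 9 4 2 5 7 1 8 3 6 / 6 7 3 8 4 2 1 5 9 / 7 5 9 6 8 3 4 2 1 / 4 2 1 7 9 5 3 6 8 / 3 8 6 1 2 4 5 9 7 / 1 3 5 2 6 7 9 8 4 / 2 9 7 4 5 8 6 1 3 / 8 6 4 3 1 9 2 7 5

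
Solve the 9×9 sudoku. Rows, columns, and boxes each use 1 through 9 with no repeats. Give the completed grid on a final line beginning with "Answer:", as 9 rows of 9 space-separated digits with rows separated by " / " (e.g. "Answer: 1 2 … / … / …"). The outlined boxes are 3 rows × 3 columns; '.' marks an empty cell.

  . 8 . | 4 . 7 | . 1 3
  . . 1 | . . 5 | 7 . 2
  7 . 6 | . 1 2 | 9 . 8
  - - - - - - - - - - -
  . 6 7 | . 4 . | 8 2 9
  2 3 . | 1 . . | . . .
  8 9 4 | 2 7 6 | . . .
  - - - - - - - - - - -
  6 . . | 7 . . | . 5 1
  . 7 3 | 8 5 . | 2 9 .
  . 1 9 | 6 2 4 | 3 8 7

Step 1. [r1c7∈{5,6}] box 3 places 5 nowhere but r1c7 ⇒ r1c7=5.
Step 2. [r2c4∈{3,9}] r2c4 is the only open cell in col 4 admitting 9. So r2c4=9.
Step 3. [r2c2∈{4}] r2c2 has the single candidate 4. So r2c2=4.
Step 4. [r2c5∈{3,6,8}] across row 2, 8 lands solely at r2c5, so r2c5=8.
Step 5. [r5c7∈{4,6}] col 7 places 6 nowhere but r5c7. So r5c7=6.
Step 6. [r4c4∈{3,5}] across col 4, 5 lands solely at r4c4, so r4c4=5.
Step 7. [r7c5∈{3,9}] 3 has one home in col 5: r7c5. So r7c5=3.
Step 8. [r8c1∈{4}] nothing but 4 survives at r8c1. So r8c1=4.
Step 9. [r5c9∈{4,5}] in col 9, 4 fits only at r5c9, so r5c9=4.
Step 10. [r7c6∈{9}] r7c6 has the single candidate 9 ⇒ r7c6=9.
Step 11. [r7c2∈{2}] r7c2's peers cover all but 2 ⇒ r7c2=2.
Step 12. [r7c7∈{4}] only 4 remains possible at r7c7, so r7c7=4.
Step 13. [r9c1∈{5}] nothing but 5 survives at r9c1 ⇒ r9c1=5.
Step 14. [r6c9∈{5}] only 5 remains possible at r6c9 ⇒ r6c9=5.
Step 15. [r2c8∈{6}] nothing but 6 survives at r2c8, so r2c8=6.
Step 16. [r1c5∈{6}] nothing but 6 survives at r1c5 ⇒ r1c5=6.
Step 17. [r4c1∈{1}] r4c1's peers cover all but 1, so r4c1=1.
Step 18. [r5c6∈{8}] r5c6 has the single candidate 8, so r5c6=8.
Step 19. [r1c1∈{9}] r1c1 has the single candidate 9, so r1c1=9.
Step 20. [r1c3∈{2}] r1c3 is down to just 2. So r1c3=2.
Step 21. [r5c5∈{9}] r5c5's peers cover all but 9 ⇒ r5c5=9.
Step 22. [r3c8∈{4}] r3c8 is down to just 4, so r3c8=4.
Step 23. [r4c6∈{3}] r4c6's peers cover all but 3, so r4c6=3.
Step 24. [r3c2∈{5}] only 5 remains possible at r3c2 ⇒ r3c2=5.
Step 25. [r5c8∈{7}] only 7 remains possible at r5c8, so r5c8=7.
Step 26. [r7c3∈{8}] r7c3 has the single candidate 8, so r7c3=8.
Step 27. [r5c3∈{5}] r5c3's peers cover all but 5, so r5c3=5.
Step 28. [r8c9∈{6}] r8c9 is down to just 6. So r8c9=6.
Step 29. [r6c8∈{3}] r6c8 has the single candidate 3, so r6c8=3.
Step 30. [r8c6∈{1}] r8c6 has the single candidate 1 ⇒ r8c6=1.
Step 31. [r2c1∈{3}] r2c1 has the single candidate 3 ⇒ r2c1=3.
Step 32. [r3c4∈{3}] only 3 remains possible at r3c4 ⇒ r3c4=3.
Step 33. [r6c7∈{1}] nothing but 1 survives at r6c7 ⇒ r6c7=1.

Answer: 9 8 2 4 6 7 5 1 3 / 3 4 1 9 8 5 7 6 2 / 7 5 6 3 1 2 9 4 8 / 1 6 7 5 4 3 8 2 9 / 2 3 5 1 9 8 6 7 4 / 8 9 4 2 7 6 1 3 5 / 6 2 8 7 3 9 4 5 1 / 4 7 3 8 5 1 2 9 6 / 5 1 9 6 2 4 3 8 7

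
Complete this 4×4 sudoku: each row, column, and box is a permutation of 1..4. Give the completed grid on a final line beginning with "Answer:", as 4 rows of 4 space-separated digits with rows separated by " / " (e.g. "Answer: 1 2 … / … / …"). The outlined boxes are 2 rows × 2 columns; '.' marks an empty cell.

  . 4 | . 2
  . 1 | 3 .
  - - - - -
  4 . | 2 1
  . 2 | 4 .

Step 1. [r3c2∈{3}] r3c2's peers cover all but 3. So r3c2=3.
Step 2. [r2c4∈{4}] only 4 remains possible at r2c4 ⇒ r2c4=4.
Step 3. [r4c4∈{3}] r4c4's peers cover all but 3. So r4c4=3.
Step 4. [r1c1∈{3}] r1c1 has the single candidate 3. So r1c1=3.
Step 5. [r1c3∈{1}] r1c3's peers cover all but 1, so r1c3=1.
Step 6. [r4c1∈{1}] nothing but 1 survives at r4c1, so r4c1=1.
Step 7. [r2c1∈{2}] nothing but 2 survives at r2c1 ⇒ r2c1=2.

Answer: 3 4 1 2 / 2 1 3 4 / 4 3 2 1 / 1 2 4 3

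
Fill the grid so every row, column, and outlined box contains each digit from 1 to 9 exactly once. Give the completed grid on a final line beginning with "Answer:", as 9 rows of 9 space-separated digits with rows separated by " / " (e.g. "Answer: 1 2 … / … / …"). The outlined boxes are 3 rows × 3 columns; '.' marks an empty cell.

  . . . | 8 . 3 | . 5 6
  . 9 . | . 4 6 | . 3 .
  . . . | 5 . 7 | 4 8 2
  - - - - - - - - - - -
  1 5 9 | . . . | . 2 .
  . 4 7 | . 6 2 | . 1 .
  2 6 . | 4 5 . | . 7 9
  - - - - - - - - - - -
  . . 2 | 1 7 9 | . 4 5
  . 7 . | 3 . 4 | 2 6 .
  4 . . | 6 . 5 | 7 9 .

Step 1. [r8c5∈{8}] r8c5's peers cover all but 8 ⇒ r8c5=8.
Step 2. [r7c1∈{3,6,8}] in row 7, 6 fits only at r7c1, so r7c1=6.
Step 3. [r2c7∈{1}] nothing but 1 survives at r2c7 ⇒ r2c7=1.
Step 4. [r3c1∈{3}] r3c1 is down to just 3, so r3c1=3.
Step 5. [r3c2∈{1}] r3c2 has the single candidate 1. So r3c2=1.
Step 6. [r5c1∈{8}] r5c1's peers cover all but 8, so r5c1=8.
Step 7. [r5c9∈{3}] r5c9 has the single candidate 3 ⇒ r5c9=3.
Step 8. [r6c7∈{8}] nothing but 8 survives at r6c7 ⇒ r6c7=8.
Step 9. [r7c2∈{3,8}] in row 7, 8 fits only at r7c2 ⇒ r7c2=8.
Step 10. [r1c5∈{1,2,9}] 1 has one home in row 1: r1c5. So r1c5=1.
Step 11. [r8c9∈{1}] only 1 remains possible at r8c9, so r8c9=1.
Step 12. [r8c3∈{5}] r8c3 has the single candidate 5, so r8c3=5.
Step 13. [r9c3∈{1,3}] across row 9, 1 lands solely at r9c3 ⇒ r9c3=1.
Step 14. [r2c9∈{7}] r2c9 has the single candidate 7, so r2c9=7.
Step 15. [r1c2∈{2}] nothing but 2 survives at r1c2, so r1c2=2.
Step 16. [r4c5∈{3}] r4c5 has the single candidate 3, so r4c5=3.
Step 17. [r5c7∈{5}] nothing but 5 survives at r5c7 ⇒ r5c7=5.
Step 18. [r4c7∈{6}] r4c7 has the single candidate 6, so r4c7=6.
Step 19. [r9c5∈{2}] nothing but 2 survives at r9c5 ⇒ r9c5=2.
Step 20. [r1c1∈{7}] r1c1 is down to just 7, so r1c1=7.
Step 21. [r3c5∈{9}] r3c5 has the single candidate 9. So r3c5=9.
Step 22. [r9c2∈{3}] only 3 remains possible at r9c2, so r9c2=3.
Step 23. [r2c1∈{5}] nothing but 5 survives at r2c1 ⇒ r2c1=5.
Step 24. [r1c3∈{4}] r1c3 has the single candidate 4. So r1c3=4.
Step 25. [r4c4∈{7}] nothing but 7 survives at r4c4 ⇒ r4c4=7.
Step 26. [r6c6∈{1}] r6c6 is down to just 1 ⇒ r6c6=1.
Step 27. [r6c3∈{3}] only 3 remains possible at r6c3, so r6c3=3.
Step 28. [r2c4∈{2}] r2c4's peers cover all but 2. So r2c4=2.
Step 29. [r7c7∈{3}] only 3 remains possible at r7c7. So r7c7=3.
Step 30. [r5c4∈{9}] only 9 remains possible at r5c4 ⇒ r5c4=9.
Step 31. [r3c3∈{6}] r3c3 has the single candidate 6. So r3c3=6.
Step 32. [r8c1∈{9}] only 9 remains possible at r8c1 ⇒ r8c1=9.
Step 33. [r2c3∈{8}] r2c3 is down to just 8 ⇒ r2c3=8.
Step 34. [r4c9∈{4}] r4c9's peers cover all but 4, so r4c9=4.
Step 35. [r9c9∈{8}] r9c9 is down to just 8 ⇒ r9c9=8.
Step 36. [r4c6∈{8}] r4c6's peers cover all but 8. So r4c6=8.
Step 37. [r1c7∈{9}] only 9 remains possible at r1c7. So r1c7=9.

Answer: 7 2 4 8 1 3 9 5 6 / 5 9 8 2 4 6 1 3 7 / 3 1 6 5 9 7 4 8 2 / 1 5 9 7 3 8 6 2 4 / 8 4 7 9 6 2 5 1 3 / 2 6 3 4 5 1 8 7 9 / 6 8 2 1 7 9 3 4 5 / 9 7 5 3 8 4 2 6 1 / 4 3 1 6 2 5 7 9 8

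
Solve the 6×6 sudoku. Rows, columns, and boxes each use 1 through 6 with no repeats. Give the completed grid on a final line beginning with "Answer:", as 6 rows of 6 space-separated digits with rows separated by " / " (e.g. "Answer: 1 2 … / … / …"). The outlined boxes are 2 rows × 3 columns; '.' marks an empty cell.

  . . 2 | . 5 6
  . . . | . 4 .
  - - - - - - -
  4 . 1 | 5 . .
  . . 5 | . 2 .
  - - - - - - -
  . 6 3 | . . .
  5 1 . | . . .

Step 1. [r3c6∈{3}] r3c6's peers cover all but 3, so r3c6=3.
Step 2. [r4c1∈{3,6}] r4c1 is the only open cell in box 3 admitting 6, so r4c1=6.
Step 3. [r6c4∈{2,3,4,6}] across col 4, 6 lands solely at r6c4 ⇒ r6c4=6.
Step 4. [r6c6∈{2,4}] r6c6 is the only open cell in row 6 admitting 2, so r6c6=2.
Step 5. [r2c6∈{1}] nothing but 1 survives at r2c6. So r2c6=1.
Step 6. [r2c1∈{3}] only 3 remains possible at r2c1, so r2c1=3.
Step 7. [r4c6∈{4}] r4c6's peers cover all but 4. So r4c6=4.
Step 8. [r5c4∈{1,4}] across row 5, 4 lands solely at r5c4. So r5c4=4.
Step 9. [r2c3∈{6}] r2c3 has the single candidate 6 ⇒ r2c3=6.
Step 10. [r5c6∈{5}] r5c6 is down to just 5 ⇒ r5c6=5.
Step 11. [r3c5∈{6}] only 6 remains possible at r3c5 ⇒ r3c5=6.
Step 12. [r3c2∈{2}] r3c2's peers cover all but 2 ⇒ r3c2=2.
Step 13. [r1c1∈{1}] r1c1 is down to just 1. So r1c1=1.
Step 14. [r6c5∈{3}] r6c5's peers cover all but 3. So r6c5=3.
Step 15. [r2c4∈{2}] r2c4 is down to just 2. So r2c4=2.
Step 16. [r5c5∈{1}] nothing but 1 survives at r5c5. So r5c5=1.
Step 17. [r2c2∈{5}] r2c2's peers cover all but 5. So r2c2=5.
Step 18. [r1c2∈{4}] r1c2 is down to just 4, so r1c2=4.
Step 19. [r4c4∈{1}] r4c4 has the single candidate 1, so r4c4=1.
Step 20. [r4c2∈{3}] nothing but 3 survives at r4c2. So r4c2=3.
Step 21. [r5c1∈{2}] only 2 remains possible at r5c1 ⇒ r5c1=2.
Step 22. [r6c3∈{4}] nothing but 4 survives at r6c3. So r6c3=4.
Step 23. [r1c4∈{3}] nothing but 3 survives at r1c4, so r1c4=3.

Answer: 1 4 2 3 5 6 / 3 5 6 2 4 1 / 4 2 1 5 6 3 / 6 3 5 1 2 4 / 2 6 3 4 1 5 / 5 1 4 6 3 2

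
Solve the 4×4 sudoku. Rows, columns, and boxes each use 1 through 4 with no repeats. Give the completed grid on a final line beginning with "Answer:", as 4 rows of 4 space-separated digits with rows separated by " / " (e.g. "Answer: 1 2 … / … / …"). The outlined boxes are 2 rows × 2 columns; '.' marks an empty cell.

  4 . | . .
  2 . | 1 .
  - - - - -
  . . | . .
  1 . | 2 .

Step 1. [r2c2∈{3}] r2c2's peers cover all but 3, so r2c2=3.
Step 2. [r3c3∈{3,4}] 4 has one home in col 3: r3c3 ⇒ r3c3=4.
Step 3. [r4c4∈{3}] nothing but 3 survives at r4c4 ⇒ r4c4=3.
Step 4. [r1c3∈{3}] nothing but 3 survives at r1c3 ⇒ r1c3=3.
Step 5. [r3c1∈{3}] nothing but 3 survives at r3c1. So r3c1=3.
Step 6. [r1c4∈{2}] nothing but 2 survives at r1c4 ⇒ r1c4=2.
Step 7. [r3c4∈{1}] r3c4 is down to just 1, so r3c4=1.
Step 8. [r4c2∈{4}] r4c2 is down to just 4 ⇒ r4c2=4.
Step 9. [r2c4∈{4}] nothing but 4 survives at r2c4 ⇒ r2c4=4.
Step 10. [r3c2∈{2}] r3c2 is down to just 2 ⇒ r3c2=2.
Step 11. [r1c2∈{1}] nothing but 1 survives at r1c2. So r1c2=1.

Answer: 4 1 3 2 / 2 3 1 4 / 3 2 4 1 / 1 4 2 3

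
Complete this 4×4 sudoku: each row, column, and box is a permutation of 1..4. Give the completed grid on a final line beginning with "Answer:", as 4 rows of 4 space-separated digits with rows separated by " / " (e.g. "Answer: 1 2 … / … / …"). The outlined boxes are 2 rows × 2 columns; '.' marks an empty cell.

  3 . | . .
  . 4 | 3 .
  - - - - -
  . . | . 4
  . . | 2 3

Step 1. [r4c2∈{1}] nothing but 1 survives at r4c2 ⇒ r4c2=1.
Step 2. [r1c2∈{2}] r1c2's peers cover all but 2. So r1c2=2.
Step 3. [r1c4∈{1}] r1c4 is down to just 1 ⇒ r1c4=1.
Step 4. [r1c3∈{4}] r1c3's peers cover all but 4 ⇒ r1c3=4.
Step 5. [r2c1∈{1}] nothing but 1 survives at r2c1, so r2c1=1.
Step 6. [r3c2∈{3}] r3c2's peers cover all but 3. So r3c2=3.
Step 7. [r3c3∈{1}] nothing but 1 survives at r3c3 ⇒ r3c3=1.
Step 8. [r2c4∈{2}] r2c4 is down to just 2, so r2c4=2.
Step 9. [r3c1∈{2}] nothing but 2 survives at r3c1. So r3c1=2.
Step 10. [r4c1∈{4}] r4c1's peers cover all but 4, so r4c1=4.

Answer: 3 2 4 1 / 1 4 3 2 / 2 3 1 4 / 4 1 2 3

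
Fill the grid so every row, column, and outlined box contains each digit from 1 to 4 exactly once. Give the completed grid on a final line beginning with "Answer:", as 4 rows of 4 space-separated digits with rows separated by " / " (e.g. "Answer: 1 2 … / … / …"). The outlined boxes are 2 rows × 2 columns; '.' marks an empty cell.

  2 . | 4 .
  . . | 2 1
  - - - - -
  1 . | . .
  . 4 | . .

Step 1. [r4c1∈{3}] r4c1 has the single candidate 3. So r4c1=3.
Step 2. [r3c4∈{2,3,4}] 4 has one home in row 3: r3c4 ⇒ r3c4=4.
Step 3. [r1c2∈{1,3}] across row 1, 1 lands solely at r1c2 ⇒ r1c2=1.
Step 4. [r4c4∈{2}] r4c4's peers cover all but 2 ⇒ r4c4=2.
Step 5. [r4c3∈{1}] r4c3 is down to just 1 ⇒ r4c3=1.
Step 6. [r3c3∈{3}] r3c3 is down to just 3 ⇒ r3c3=3.
Step 7. [r2c1∈{4}] r2c1's peers cover all but 4. So r2c1=4.
Step 8. [r2c2∈{3}] r2c2 is down to just 3, so r2c2=3.
Step 9. [r3c2∈{2}] r3c2 has the single candidate 2. So r3c2=2.
Step 10. [r1c4∈{3}] only 3 remains possible at r1c4, so r1c4=3.

Answer: 2 1 4 3 / 4 3 2 1 / 1 2 3 4 / 3 4 1 2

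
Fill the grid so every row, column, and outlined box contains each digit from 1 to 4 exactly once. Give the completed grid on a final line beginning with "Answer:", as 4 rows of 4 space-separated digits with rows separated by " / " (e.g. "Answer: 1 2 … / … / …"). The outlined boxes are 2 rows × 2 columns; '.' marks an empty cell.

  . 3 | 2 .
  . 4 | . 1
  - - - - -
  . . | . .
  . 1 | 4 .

Step 1. [r3c2∈{2}] nothing but 2 survives at r3c2 ⇒ r3c2=2.
Step 2. [r3c4∈{3}] nothing but 3 survives at r3c4 ⇒ r3c4=3.
Step 3. [r1c1∈{1}] nothing but 1 survives at r1c1 ⇒ r1c1=1.
Step 4. [r2c1∈{2}] r2c1's peers cover all but 2, so r2c1=2.
Step 5. [r2c3∈{3}] only 3 remains possible at r2c3. So r2c3=3.
Step 6. [r4c4∈{2}] only 2 remains possible at r4c4. So r4c4=2.
Step 7. [r3c1∈{4}] r3c1's peers cover all but 4, so r3c1=4.
Step 8. [r4c1∈{3}] r4c1's peers cover all but 3 ⇒ r4c1=3.
Step 9. [r1c4∈{4}] only 4 remains possible at r1c4 ⇒ r1c4=4.
Step 10. [r3c3∈{1}] r3c3 has the single candidate 1. So r3c3=1.

Answer: 1 3 2 4 / 2 4 3 1 / 4 2 1 3 / 3 1 4 2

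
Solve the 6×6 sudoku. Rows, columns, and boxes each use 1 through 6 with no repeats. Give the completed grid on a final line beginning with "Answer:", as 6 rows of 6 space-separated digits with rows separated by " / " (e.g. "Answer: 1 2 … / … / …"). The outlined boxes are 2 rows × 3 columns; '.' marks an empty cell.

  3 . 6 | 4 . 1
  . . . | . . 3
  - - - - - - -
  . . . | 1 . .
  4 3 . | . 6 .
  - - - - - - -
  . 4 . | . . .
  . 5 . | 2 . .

Step 1. [r4c4∈{5}] r4c4 is down to just 5 ⇒ r4c4=5.
Step 2. [r1c2∈{2}] nothing but 2 survives at r1c2 ⇒ r1c2=2.
Step 3. [r3c5∈{2,3,4}] 3 has one home in row 3: r3c5. So r3c5=3.
Step 4. [r4c3∈{1,2}] 1 has one home in row 4: r4c3. So r4c3=1.
Step 5. [r5c4∈{3,6}] in col 4, 3 fits only at r5c4, so r5c4=3.
Step 6. [r3c6∈{2,4}] 4 has one home in row 3: r3c6, so r3c6=4.
Step 7. [r5c6∈{5,6}] r5c6 is the only open cell in col 6 admitting 5. So r5c6=5.
Step 8. [r5c1∈{1,2,6}] 6 has one home in row 5: r5c1 ⇒ r5c1=6.
Step 9. [r3c1∈{2,5}] 2 has one home in col 1: r3c1 ⇒ r3c1=2.
Step 10. [r2c1∈{1,5}] r2c1 is the only open cell in col 1 admitting 5, so r2c1=5.
Step 11. [r6c5∈{1,4}] in row 6, 4 fits only at r6c5, so r6c5=4.
Step 12. [r6c3∈{3}] nothing but 3 survives at r6c3. So r6c3=3.
Step 13. [r1c5∈{5}] r1c5 has the single candidate 5 ⇒ r1c5=5.
Step 14. [r5c3∈{2}] r5c3 is down to just 2 ⇒ r5c3=2.
Step 15. [r2c3∈{4}] r2c3's peers cover all but 4, so r2c3=4.
Step 16. [r4c6∈{2}] r4c6's peers cover all but 2. So r4c6=2.
Step 17. [r5c5∈{1}] only 1 remains possible at r5c5, so r5c5=1.
Step 18. [r6c6∈{6}] only 6 remains possible at r6c6. So r6c6=6.
Step 19. [r3c3∈{5}] r3c3 is down to just 5. So r3c3=5.
Step 20. [r2c4∈{6}] r2c4 has the single candidate 6. So r2c4=6.
Step 21. [r2c2∈{1}] nothing but 1 survives at r2c2 ⇒ r2c2=1.
Step 22. [r2c5∈{2}] r2c5 has the single candidate 2. So r2c5=2.
Step 23. [r6c1∈{1}] r6c1's peers cover all but 1. So r6c1=1.
Step 24. [r3c2∈{6}] only 6 remains possible at r3c2. So r3c2=6.

Answer: 3 2 6 4 5 1 / 5 1 4 6 2 3 / 2 6 5 1 3 4 / 4 3 1 5 6 2 / 6 4 2 3 1 5 / 1 5 3 2 4 6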